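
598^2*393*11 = 1545922092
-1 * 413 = -413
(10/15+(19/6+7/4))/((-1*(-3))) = 67/36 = 1.86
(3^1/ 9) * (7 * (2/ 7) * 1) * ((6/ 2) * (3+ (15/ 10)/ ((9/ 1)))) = 19/ 3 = 6.33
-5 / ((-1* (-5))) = -1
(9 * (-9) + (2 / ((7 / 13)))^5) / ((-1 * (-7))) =10520009 / 117649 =89.42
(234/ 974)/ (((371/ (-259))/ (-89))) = 385281/ 25811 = 14.93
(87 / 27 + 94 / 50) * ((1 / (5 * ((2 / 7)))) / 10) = 2009 / 5625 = 0.36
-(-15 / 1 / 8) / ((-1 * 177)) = -5 / 472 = -0.01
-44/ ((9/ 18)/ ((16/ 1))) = -1408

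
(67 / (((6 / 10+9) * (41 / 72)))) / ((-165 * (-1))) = 67 / 902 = 0.07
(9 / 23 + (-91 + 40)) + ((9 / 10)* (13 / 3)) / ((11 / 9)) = -119967 / 2530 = -47.42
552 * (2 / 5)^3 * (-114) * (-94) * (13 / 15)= 205061376 / 625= 328098.20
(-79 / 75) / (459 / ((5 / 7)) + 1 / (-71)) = -5609 / 3421770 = -0.00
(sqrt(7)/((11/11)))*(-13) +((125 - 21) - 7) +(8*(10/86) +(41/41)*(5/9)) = 64.09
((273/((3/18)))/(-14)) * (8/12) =-78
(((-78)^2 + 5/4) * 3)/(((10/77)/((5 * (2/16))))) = 5622771/64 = 87855.80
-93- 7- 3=-103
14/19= 0.74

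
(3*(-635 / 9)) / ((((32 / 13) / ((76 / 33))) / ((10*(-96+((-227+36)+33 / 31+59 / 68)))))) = 471258839675 / 834768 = 564538.70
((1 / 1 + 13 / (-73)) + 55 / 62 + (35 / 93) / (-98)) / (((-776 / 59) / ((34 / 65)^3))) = -4697874469 / 253189475175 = -0.02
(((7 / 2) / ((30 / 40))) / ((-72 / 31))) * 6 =-217 / 18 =-12.06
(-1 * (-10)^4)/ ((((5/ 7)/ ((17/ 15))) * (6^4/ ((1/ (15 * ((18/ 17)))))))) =-10115/ 13122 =-0.77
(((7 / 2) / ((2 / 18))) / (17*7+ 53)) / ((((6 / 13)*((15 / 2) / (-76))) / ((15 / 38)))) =-273 / 172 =-1.59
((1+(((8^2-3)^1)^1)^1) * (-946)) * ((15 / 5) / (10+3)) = -175956 / 13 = -13535.08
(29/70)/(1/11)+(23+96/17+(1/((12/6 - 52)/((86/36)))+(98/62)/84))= 55072559/1660050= 33.18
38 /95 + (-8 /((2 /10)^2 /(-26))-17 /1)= 25917 /5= 5183.40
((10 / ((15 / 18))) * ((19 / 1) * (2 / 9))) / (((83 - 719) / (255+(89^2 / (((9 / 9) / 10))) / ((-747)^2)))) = -5410117190 / 266170293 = -20.33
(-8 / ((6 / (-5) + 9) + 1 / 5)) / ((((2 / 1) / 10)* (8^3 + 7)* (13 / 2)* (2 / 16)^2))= -640 / 6747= -0.09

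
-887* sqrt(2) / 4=-313.60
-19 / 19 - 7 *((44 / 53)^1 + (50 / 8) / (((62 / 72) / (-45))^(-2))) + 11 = 92862157 / 22254912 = 4.17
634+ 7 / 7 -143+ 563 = 1055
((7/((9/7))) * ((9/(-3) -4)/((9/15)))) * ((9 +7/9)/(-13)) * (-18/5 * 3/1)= -60368/117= -515.97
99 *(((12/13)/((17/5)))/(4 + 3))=5940/1547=3.84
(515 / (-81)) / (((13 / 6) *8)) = -0.37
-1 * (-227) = 227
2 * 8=16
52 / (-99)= -52 / 99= -0.53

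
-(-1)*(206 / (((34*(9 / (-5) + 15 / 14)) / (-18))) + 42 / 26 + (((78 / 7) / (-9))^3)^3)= 144.47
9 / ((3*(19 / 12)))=36 / 19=1.89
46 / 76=23 / 38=0.61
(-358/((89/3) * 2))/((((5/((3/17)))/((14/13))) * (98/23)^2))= -852219/67464670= -0.01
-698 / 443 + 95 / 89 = -20037 / 39427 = -0.51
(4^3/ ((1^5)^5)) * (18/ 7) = 1152/ 7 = 164.57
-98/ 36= -49/ 18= -2.72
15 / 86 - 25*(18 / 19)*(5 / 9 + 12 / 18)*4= -188915 / 1634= -115.62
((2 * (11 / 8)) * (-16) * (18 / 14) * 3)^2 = 1411344 / 49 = 28802.94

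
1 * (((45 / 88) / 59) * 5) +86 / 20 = 112753 / 25960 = 4.34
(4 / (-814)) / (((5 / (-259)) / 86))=1204 / 55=21.89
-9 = -9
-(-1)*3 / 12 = 1 / 4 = 0.25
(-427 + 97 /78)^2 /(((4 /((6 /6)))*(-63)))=-1102837681 /1533168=-719.32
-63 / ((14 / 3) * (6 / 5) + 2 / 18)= -2835 / 257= -11.03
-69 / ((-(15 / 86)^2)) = 170108 / 75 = 2268.11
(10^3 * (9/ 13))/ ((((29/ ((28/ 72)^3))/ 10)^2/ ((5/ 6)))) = 1838265625/ 7746992604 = 0.24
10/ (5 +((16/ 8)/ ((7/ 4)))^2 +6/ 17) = 8330/ 5547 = 1.50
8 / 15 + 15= 15.53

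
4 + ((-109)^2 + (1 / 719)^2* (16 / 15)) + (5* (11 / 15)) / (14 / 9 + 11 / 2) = 11704987022347 / 984810705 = 11885.52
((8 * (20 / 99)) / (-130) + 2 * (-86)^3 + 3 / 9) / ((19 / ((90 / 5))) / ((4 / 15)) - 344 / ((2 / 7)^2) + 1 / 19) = 248855575112 / 823574895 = 302.17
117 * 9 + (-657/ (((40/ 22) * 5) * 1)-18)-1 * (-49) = 1011.73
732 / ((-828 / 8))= -488 / 69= -7.07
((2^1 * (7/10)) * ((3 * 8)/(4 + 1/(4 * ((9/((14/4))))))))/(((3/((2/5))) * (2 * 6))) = 672/7375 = 0.09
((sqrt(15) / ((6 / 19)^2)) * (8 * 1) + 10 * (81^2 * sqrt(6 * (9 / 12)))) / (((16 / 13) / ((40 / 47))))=23465 * sqrt(15) / 423 + 6396975 * sqrt(2) / 94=96456.22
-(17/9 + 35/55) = -250/99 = -2.53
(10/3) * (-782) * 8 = -62560/3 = -20853.33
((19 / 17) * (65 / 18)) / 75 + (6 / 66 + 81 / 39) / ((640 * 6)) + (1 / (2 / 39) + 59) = 3299887139 / 42007680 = 78.55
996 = 996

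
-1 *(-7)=7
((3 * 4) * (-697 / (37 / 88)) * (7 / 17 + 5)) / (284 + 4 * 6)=-90528 / 259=-349.53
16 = 16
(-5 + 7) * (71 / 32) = 71 / 16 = 4.44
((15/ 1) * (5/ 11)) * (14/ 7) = 150/ 11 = 13.64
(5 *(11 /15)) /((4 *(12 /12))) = 0.92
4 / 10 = 2 / 5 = 0.40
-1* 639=-639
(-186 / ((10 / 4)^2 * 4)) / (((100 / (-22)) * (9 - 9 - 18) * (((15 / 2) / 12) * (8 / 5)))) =-341 / 3750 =-0.09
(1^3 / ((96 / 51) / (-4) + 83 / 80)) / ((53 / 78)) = 35360 / 13621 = 2.60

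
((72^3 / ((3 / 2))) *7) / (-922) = -870912 / 461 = -1889.18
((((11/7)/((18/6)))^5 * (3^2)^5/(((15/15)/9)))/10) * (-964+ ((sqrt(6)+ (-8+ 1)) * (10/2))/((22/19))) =-700370550891/336140+ 608377473 * sqrt(6)/67228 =-2061401.44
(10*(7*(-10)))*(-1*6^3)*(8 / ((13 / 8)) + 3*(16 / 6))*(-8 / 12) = -16934400 / 13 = -1302646.15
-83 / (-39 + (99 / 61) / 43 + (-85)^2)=-217709 / 18848977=-0.01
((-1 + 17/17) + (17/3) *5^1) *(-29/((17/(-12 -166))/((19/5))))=98078/3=32692.67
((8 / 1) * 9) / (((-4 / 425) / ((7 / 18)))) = -2975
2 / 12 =1 / 6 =0.17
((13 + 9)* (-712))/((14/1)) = -1118.86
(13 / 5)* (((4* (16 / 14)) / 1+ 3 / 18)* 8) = 10348 / 105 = 98.55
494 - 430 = 64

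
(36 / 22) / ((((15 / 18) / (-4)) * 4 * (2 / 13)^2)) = -4563 / 55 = -82.96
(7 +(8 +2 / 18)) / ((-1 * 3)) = -136 / 27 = -5.04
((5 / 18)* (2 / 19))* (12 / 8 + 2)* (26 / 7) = 65 / 171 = 0.38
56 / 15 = 3.73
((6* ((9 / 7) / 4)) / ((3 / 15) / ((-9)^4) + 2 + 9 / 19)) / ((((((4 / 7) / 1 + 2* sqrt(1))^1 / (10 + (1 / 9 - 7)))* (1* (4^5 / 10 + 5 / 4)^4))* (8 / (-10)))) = -1795500000 / 175762186101639647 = -0.00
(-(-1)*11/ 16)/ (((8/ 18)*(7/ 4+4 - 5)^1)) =33/ 16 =2.06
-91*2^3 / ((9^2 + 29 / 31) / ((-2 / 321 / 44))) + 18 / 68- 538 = -40993772441 / 76234290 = -537.73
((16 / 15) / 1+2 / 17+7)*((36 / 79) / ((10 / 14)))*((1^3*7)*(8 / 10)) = 4908624 / 167875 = 29.24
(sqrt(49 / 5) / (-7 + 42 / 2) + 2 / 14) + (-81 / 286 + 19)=sqrt(5) / 10 + 37757 / 2002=19.08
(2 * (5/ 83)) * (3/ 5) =6/ 83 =0.07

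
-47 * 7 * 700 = -230300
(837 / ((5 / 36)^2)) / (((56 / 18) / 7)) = 2440692 / 25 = 97627.68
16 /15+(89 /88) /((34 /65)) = 134647 /44880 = 3.00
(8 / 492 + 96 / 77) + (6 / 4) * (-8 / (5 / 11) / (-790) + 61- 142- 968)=-58816843003 / 37410450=-1572.20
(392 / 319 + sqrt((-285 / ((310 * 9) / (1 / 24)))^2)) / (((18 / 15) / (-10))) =-43898725 / 4272048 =-10.28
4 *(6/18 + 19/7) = 256/21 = 12.19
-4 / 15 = -0.27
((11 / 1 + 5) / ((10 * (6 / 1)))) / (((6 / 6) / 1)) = 4 / 15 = 0.27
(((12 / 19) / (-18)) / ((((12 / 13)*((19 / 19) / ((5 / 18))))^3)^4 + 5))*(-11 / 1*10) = 1251361993883256835937500 / 587923834596543511259974924317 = 0.00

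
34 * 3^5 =8262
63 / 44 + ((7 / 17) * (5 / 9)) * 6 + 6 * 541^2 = 3940663277 / 2244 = 1756088.80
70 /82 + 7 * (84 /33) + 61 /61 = 8872 /451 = 19.67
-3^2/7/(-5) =0.26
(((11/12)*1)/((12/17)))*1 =187/144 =1.30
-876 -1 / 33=-28909 / 33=-876.03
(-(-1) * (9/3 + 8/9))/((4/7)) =245/36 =6.81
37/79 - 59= -4624/79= -58.53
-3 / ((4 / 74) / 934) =-51837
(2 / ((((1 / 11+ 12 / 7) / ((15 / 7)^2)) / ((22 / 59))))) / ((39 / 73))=2649900 / 746291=3.55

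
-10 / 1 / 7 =-10 / 7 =-1.43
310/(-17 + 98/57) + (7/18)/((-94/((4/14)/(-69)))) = -20.29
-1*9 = -9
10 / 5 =2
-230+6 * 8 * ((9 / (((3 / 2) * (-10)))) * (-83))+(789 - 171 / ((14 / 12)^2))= 691823 / 245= 2823.77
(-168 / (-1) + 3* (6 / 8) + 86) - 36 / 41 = 41881 / 164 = 255.37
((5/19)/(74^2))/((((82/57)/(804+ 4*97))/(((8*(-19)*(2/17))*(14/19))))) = -500640/954193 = -0.52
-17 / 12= -1.42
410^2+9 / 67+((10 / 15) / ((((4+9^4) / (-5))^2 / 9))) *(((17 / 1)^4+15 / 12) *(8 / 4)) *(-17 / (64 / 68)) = 168089.63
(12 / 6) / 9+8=74 / 9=8.22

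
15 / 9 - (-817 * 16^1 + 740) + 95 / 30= 74021 / 6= 12336.83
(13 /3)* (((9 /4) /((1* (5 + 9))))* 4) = 39 /14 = 2.79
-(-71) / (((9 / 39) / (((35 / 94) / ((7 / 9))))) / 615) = 8514675 / 94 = 90581.65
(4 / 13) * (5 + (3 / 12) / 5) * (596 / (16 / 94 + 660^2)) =707303 / 332689630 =0.00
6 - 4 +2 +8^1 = 12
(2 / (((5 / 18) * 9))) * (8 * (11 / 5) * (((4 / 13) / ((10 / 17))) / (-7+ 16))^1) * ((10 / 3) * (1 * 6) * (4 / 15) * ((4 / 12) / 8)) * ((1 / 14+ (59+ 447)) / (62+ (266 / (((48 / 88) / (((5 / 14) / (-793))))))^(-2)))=28491194336 / 25612556319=1.11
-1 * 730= -730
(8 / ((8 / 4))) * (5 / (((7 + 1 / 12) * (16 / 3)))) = 9 / 17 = 0.53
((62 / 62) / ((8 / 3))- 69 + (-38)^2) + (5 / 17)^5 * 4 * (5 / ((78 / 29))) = 1375.39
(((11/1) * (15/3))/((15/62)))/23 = 682/69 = 9.88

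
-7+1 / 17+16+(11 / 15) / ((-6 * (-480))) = 6652987 / 734400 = 9.06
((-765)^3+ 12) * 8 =-3581576904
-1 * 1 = -1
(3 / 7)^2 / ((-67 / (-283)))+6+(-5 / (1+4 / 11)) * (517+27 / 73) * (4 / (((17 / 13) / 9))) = -212743256259 / 4074203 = -52217.15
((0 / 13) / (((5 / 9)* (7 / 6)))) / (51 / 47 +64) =0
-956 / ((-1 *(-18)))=-478 / 9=-53.11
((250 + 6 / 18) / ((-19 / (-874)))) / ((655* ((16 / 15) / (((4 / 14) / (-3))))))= -17273 / 11004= -1.57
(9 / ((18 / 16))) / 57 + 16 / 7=968 / 399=2.43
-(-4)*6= 24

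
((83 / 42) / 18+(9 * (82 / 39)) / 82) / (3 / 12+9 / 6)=3347 / 17199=0.19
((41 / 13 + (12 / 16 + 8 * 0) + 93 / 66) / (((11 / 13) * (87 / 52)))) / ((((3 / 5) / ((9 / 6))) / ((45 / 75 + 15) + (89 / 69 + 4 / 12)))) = 39125099 / 242121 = 161.59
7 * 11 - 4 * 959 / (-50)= 3843 / 25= 153.72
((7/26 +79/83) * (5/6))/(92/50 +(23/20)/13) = 329375/624243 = 0.53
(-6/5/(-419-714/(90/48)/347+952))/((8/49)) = -17003/1230468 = -0.01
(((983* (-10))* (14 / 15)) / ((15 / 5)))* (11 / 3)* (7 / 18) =-1059674 / 243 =-4360.80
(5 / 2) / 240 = 1 / 96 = 0.01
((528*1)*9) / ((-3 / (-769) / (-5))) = -6090480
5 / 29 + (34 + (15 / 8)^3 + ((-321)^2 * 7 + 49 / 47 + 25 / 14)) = 3523694173611 / 4884992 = 721330.59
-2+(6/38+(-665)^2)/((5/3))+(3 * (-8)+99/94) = 2369219621/8930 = 265310.15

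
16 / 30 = 8 / 15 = 0.53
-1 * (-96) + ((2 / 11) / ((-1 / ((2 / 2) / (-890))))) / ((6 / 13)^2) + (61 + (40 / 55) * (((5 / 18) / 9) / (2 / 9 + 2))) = 27668489 / 176220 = 157.01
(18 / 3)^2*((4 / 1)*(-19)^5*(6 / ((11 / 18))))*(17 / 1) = -654640958016 / 11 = -59512814365.09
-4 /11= -0.36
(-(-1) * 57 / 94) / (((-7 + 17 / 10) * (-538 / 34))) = 4845 / 670079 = 0.01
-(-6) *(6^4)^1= 7776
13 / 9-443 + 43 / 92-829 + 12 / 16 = -262753 / 207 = -1269.34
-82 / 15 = -5.47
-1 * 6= -6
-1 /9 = -0.11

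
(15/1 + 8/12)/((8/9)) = 141/8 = 17.62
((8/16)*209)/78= 209/156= 1.34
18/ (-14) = -9/ 7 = -1.29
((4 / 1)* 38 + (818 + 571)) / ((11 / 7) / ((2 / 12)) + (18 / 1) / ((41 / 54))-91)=-442267 / 16607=-26.63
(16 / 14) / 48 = 1 / 42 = 0.02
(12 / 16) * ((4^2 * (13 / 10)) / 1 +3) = 17.85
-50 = -50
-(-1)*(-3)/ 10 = -3/ 10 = -0.30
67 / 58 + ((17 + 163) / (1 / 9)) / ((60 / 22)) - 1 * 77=30053 / 58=518.16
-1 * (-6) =6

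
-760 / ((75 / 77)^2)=-901208 / 1125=-801.07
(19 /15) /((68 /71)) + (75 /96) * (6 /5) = 9221 /4080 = 2.26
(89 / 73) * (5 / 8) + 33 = 19717 / 584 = 33.76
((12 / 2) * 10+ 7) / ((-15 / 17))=-1139 / 15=-75.93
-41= -41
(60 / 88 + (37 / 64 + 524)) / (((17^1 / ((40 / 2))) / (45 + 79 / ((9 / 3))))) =65944635 / 1496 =44080.64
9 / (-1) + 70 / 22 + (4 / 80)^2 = -25589 / 4400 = -5.82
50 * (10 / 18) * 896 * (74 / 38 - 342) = -1447264000 / 171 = -8463532.16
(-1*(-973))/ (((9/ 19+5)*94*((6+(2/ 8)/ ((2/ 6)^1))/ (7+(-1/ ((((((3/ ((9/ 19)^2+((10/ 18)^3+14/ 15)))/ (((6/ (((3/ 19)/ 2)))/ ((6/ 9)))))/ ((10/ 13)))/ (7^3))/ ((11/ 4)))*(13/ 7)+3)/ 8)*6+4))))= 9180262090477709/ 3048210606114180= 3.012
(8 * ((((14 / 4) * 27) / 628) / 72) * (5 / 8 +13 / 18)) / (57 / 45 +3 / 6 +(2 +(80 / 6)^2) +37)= 10185 / 98817056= 0.00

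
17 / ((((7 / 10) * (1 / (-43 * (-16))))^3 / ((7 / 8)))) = 692028928000 / 49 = 14123039346.94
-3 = -3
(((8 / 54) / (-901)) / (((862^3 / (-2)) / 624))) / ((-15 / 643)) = -133744 / 9738461910285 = -0.00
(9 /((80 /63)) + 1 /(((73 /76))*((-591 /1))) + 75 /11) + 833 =846.90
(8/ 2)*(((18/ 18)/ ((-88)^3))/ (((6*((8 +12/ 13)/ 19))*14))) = -247/ 1660065792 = -0.00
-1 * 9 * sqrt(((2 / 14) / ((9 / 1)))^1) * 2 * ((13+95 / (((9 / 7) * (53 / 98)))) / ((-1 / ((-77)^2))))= 120902474 * sqrt(7) / 159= 2011810.56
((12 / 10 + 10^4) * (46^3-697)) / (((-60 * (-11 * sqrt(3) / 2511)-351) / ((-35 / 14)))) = 148310340605460 * sqrt(3) / 28770218723 + 198052954706619441 / 28770218723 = 6892885.93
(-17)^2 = 289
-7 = -7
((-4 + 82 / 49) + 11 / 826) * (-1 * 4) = 26750 / 2891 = 9.25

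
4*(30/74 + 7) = 1096/37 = 29.62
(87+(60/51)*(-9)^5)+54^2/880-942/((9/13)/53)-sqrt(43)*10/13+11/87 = -141499.35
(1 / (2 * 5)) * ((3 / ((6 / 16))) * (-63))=-252 / 5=-50.40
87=87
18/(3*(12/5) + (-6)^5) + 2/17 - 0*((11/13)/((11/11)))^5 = 4231/36686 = 0.12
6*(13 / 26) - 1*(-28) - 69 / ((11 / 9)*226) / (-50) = 3853921 / 124300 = 31.00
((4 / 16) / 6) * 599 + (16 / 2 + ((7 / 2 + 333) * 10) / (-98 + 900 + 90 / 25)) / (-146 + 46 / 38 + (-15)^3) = 353803013 / 14177712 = 24.95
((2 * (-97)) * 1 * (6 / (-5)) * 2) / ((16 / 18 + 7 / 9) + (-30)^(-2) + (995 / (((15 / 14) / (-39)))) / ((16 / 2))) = -13095 / 127282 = -0.10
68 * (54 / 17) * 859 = 185544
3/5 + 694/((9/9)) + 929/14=53267/70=760.96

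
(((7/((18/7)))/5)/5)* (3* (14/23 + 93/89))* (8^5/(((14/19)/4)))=2950463488/30705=96090.65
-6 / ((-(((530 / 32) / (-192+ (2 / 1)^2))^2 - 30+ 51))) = 54288384 / 190079569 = 0.29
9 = 9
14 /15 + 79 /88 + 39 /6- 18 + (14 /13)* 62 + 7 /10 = 991853 /17160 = 57.80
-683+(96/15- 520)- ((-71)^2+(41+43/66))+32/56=-14503751/2310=-6278.68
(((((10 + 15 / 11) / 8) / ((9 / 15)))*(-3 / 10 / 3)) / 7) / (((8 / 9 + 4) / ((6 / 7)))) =-1125 / 189728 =-0.01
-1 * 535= -535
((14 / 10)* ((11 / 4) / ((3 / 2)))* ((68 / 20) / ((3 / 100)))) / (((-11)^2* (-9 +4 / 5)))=-1190 / 4059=-0.29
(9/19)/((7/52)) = 468/133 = 3.52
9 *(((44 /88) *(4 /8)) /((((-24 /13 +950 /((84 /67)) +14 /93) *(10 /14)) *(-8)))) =-533169 /1023742000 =-0.00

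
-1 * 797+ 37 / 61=-48580 / 61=-796.39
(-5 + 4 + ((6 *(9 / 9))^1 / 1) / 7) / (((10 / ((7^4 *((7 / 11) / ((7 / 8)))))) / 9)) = -12348 / 55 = -224.51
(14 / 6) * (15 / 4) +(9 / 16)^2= 2321 / 256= 9.07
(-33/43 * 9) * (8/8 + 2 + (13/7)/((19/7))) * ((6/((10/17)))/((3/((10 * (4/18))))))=-157080/817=-192.26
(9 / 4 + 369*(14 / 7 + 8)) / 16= 230.77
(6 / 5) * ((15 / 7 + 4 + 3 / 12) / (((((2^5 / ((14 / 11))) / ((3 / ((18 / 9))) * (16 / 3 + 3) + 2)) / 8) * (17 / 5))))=15573 / 1496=10.41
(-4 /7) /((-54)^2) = -1 /5103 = -0.00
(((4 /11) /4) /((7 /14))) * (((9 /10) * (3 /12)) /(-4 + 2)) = -9 /440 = -0.02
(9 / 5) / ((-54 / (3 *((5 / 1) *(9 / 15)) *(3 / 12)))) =-3 / 40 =-0.08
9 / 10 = 0.90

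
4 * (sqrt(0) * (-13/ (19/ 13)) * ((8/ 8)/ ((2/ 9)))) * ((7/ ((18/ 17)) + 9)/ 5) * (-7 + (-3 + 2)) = 0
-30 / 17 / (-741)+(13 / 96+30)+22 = 21016955 / 403104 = 52.14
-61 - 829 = -890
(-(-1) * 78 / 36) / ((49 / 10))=65 / 147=0.44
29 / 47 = 0.62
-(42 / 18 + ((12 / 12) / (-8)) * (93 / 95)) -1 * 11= -30121 / 2280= -13.21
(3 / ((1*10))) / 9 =1 / 30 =0.03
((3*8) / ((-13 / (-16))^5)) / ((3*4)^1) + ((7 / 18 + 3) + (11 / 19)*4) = 1441618627 / 126982206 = 11.35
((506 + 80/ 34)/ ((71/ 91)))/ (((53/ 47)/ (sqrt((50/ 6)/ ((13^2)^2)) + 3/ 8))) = 14216090*sqrt(3)/ 2494869 + 55442751/ 255884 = 226.54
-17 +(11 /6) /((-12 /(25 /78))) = -95747 /5616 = -17.05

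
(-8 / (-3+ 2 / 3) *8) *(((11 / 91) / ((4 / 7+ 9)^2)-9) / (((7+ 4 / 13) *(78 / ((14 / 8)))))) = -4201088 / 5543915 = -0.76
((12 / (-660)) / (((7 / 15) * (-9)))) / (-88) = -1 / 20328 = -0.00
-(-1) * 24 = 24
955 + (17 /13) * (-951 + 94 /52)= -96753 /338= -286.25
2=2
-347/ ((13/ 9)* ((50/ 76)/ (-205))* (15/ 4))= 6487512/ 325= 19961.58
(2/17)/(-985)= -2/16745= -0.00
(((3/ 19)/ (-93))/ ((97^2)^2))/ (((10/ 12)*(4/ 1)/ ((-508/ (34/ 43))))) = 16383/ 4432218453265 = 0.00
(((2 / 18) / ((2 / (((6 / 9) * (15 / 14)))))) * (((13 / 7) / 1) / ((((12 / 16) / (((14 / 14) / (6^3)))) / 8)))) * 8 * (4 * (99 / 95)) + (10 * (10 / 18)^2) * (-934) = -217379348 / 75411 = -2882.59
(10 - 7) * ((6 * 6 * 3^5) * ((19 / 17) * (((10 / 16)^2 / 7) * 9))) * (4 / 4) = 28048275 / 1904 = 14731.24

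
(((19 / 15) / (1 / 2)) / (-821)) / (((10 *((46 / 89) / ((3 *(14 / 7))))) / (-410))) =138662 / 94415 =1.47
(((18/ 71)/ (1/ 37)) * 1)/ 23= 666/ 1633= 0.41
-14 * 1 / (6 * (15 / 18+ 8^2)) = -14 / 389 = -0.04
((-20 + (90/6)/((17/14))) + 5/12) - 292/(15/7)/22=-50207/3740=-13.42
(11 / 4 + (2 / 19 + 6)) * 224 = 37688 / 19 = 1983.58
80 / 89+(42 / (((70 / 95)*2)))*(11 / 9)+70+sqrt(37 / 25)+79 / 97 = sqrt(37) / 5+5518903 / 51798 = 107.76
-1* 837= -837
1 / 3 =0.33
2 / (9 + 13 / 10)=20 / 103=0.19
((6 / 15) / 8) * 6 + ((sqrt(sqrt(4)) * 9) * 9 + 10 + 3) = 133 / 10 + 81 * sqrt(2) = 127.85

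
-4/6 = -2/3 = -0.67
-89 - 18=-107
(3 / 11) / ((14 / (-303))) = -5.90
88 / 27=3.26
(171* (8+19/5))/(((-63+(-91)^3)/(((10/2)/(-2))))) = 10089/1507268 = 0.01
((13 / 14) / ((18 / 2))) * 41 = 533 / 126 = 4.23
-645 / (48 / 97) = -20855 / 16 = -1303.44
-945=-945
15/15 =1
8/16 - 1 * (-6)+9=15.50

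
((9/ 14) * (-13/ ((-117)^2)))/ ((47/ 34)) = -17/ 38493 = -0.00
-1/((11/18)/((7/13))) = -126/143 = -0.88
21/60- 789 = -15773/20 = -788.65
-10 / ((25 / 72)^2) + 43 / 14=-139777 / 1750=-79.87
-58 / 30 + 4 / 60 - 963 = -14473 / 15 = -964.87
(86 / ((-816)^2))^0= 1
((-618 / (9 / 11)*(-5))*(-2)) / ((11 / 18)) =-12360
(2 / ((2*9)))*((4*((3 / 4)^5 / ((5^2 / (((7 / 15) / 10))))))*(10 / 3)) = 21 / 32000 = 0.00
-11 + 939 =928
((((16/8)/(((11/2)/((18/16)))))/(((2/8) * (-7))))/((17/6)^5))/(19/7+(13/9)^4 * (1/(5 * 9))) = -0.00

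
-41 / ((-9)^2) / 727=-41 / 58887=-0.00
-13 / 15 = -0.87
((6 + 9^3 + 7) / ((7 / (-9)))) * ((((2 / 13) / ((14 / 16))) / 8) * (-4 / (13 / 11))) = 83952 / 1183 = 70.97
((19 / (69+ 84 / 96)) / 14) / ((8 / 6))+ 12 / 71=51003 / 277823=0.18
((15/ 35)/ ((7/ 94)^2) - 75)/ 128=0.02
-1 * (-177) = 177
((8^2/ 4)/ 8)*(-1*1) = -2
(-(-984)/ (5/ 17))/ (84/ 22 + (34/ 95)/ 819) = 357918561/ 408523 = 876.13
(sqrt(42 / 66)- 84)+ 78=-6+ sqrt(77) / 11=-5.20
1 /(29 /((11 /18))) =11 /522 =0.02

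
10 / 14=0.71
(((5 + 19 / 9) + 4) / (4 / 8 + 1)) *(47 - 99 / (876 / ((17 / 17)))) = 684550 / 1971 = 347.31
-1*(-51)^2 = -2601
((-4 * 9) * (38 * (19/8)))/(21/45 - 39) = 48735/578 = 84.32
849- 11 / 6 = 5083 / 6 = 847.17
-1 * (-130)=130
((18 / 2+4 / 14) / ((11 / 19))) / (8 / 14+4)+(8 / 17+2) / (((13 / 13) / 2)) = 8.45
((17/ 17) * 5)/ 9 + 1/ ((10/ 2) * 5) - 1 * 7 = -1441/ 225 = -6.40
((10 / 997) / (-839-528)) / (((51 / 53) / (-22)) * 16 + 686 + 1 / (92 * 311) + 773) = -166807960 / 33153347159679649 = -0.00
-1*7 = -7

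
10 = 10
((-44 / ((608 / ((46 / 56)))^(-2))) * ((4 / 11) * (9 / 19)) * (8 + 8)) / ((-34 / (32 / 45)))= 62478352384 / 44965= 1389488.54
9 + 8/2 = 13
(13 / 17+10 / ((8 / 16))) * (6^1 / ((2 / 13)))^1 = 13767 / 17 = 809.82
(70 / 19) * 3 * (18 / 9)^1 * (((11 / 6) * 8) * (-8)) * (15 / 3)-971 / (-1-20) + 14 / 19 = -5155657 / 399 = -12921.45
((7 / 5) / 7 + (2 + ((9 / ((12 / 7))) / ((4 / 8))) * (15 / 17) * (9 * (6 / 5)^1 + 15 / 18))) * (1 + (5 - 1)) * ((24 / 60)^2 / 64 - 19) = -16714671 / 1600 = -10446.67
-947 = -947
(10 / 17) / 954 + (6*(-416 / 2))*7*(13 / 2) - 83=-461134498 / 8109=-56867.00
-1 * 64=-64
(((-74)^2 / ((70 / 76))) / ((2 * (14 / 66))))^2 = 11788592636304 / 60025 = 196394712.81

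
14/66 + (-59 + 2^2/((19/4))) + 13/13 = -35705/627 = -56.95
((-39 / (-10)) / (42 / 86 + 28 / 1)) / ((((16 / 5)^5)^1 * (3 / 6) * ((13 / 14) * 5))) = 645 / 3670016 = 0.00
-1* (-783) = 783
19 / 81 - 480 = -38861 / 81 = -479.77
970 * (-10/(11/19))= -184300/11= -16754.55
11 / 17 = 0.65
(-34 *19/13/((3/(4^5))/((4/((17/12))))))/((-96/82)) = 1595392/39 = 40907.49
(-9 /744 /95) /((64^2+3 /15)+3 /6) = -3 /96518252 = -0.00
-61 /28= -2.18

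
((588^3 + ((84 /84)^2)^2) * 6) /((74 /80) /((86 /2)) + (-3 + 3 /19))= -432456778.87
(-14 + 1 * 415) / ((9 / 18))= 802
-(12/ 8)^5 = -243/ 32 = -7.59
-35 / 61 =-0.57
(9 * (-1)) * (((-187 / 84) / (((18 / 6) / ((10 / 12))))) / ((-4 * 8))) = -935 / 5376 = -0.17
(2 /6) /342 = 1 /1026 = 0.00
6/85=0.07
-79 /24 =-3.29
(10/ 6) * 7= 35/ 3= 11.67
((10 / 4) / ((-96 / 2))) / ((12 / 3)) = -0.01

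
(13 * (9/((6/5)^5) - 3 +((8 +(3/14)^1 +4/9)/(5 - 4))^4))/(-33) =-36840033009533/16635126816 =-2214.59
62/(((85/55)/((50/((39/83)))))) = 2830300/663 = 4268.93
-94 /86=-47 /43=-1.09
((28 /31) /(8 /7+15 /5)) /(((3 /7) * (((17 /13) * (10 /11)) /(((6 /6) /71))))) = 98098 /16276395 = 0.01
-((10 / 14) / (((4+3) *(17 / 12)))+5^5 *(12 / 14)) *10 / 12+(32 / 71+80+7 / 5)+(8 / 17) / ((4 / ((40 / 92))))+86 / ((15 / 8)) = -2525857862 / 1200255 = -2104.43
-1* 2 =-2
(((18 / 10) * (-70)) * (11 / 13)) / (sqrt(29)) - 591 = -610.80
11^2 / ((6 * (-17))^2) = 121 / 10404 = 0.01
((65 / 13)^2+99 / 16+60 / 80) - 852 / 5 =-11077 / 80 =-138.46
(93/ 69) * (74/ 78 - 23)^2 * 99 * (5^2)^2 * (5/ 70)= 78813625000/ 27209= 2896601.31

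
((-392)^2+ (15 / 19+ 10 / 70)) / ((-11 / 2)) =-40874872 / 1463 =-27939.08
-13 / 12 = -1.08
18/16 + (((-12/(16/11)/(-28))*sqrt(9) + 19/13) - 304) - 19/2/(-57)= -1311985/4368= -300.36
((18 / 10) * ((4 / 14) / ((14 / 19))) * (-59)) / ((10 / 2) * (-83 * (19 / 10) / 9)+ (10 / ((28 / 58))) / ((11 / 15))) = 1997622 / 2879765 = 0.69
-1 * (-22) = 22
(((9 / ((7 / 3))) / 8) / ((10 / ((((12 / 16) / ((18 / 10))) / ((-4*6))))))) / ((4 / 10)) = -15 / 7168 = -0.00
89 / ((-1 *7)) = -89 / 7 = -12.71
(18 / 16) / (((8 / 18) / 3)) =243 / 32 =7.59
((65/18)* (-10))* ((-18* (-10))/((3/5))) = -32500/3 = -10833.33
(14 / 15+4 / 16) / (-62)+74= 73.98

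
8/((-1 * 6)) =-4/3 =-1.33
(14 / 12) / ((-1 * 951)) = -7 / 5706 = -0.00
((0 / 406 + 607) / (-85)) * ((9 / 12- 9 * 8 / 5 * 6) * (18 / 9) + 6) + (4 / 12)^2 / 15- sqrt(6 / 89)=27091187 / 22950- sqrt(534) / 89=1180.18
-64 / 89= -0.72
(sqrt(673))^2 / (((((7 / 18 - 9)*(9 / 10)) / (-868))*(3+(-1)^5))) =37688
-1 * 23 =-23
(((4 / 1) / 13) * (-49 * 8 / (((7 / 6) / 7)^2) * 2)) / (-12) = 9408 / 13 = 723.69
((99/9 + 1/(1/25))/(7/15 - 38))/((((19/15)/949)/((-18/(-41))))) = -138364200/438577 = -315.48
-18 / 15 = -6 / 5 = -1.20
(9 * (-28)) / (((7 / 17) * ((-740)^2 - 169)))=-204 / 182477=-0.00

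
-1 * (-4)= 4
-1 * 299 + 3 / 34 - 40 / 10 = -10299 / 34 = -302.91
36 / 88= 9 / 22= 0.41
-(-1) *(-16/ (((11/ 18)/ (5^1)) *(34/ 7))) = -5040/ 187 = -26.95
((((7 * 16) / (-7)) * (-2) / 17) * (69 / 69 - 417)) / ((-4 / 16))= 53248 / 17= 3132.24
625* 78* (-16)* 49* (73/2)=-1395030000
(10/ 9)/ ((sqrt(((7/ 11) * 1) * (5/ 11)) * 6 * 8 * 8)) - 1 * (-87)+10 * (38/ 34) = 11 * sqrt(35)/ 12096+1669/ 17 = 98.18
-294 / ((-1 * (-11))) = -294 / 11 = -26.73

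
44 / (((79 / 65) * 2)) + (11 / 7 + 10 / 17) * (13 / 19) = 3497169 / 178619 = 19.58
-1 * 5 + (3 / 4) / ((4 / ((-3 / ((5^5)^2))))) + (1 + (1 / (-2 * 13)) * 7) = -4.27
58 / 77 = 0.75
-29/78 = -0.37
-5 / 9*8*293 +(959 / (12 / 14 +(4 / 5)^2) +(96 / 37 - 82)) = -64655759 / 87246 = -741.07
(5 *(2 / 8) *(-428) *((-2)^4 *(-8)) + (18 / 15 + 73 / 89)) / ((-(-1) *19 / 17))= 27266657 / 445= 61273.39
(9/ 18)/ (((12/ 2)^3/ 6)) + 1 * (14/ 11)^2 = 14233/ 8712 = 1.63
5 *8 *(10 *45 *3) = 54000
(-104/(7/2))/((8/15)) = -390/7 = -55.71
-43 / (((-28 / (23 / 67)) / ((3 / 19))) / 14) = 2967 / 2546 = 1.17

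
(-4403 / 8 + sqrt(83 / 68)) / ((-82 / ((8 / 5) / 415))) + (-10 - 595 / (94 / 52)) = -2711984059 / 7997050 - 2 * sqrt(1411) / 1446275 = -339.12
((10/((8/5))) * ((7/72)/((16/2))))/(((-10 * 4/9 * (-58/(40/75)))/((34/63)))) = 17/200448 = 0.00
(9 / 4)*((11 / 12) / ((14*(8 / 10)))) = 165 / 896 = 0.18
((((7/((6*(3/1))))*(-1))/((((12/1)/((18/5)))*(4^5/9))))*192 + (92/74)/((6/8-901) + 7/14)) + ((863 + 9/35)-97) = 766.06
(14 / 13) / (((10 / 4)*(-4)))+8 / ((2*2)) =123 / 65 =1.89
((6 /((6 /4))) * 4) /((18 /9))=8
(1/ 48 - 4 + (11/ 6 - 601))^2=363784.90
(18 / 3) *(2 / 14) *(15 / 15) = 6 / 7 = 0.86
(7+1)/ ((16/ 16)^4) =8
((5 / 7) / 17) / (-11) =-5 / 1309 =-0.00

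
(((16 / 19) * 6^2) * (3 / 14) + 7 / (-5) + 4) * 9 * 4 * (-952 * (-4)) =118463616 / 95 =1246985.43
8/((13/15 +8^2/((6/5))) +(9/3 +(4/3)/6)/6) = 2160/14779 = 0.15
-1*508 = -508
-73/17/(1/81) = -5913/17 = -347.82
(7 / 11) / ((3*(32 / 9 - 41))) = -21 / 3707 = -0.01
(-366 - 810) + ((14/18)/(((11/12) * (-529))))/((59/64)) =-1211238280/1029963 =-1176.00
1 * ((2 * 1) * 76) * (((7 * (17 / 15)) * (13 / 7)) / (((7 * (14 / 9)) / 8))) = 403104 / 245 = 1645.32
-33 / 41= -0.80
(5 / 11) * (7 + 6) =65 / 11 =5.91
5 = 5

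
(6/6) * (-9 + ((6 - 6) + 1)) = -8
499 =499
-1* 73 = -73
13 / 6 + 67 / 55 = 1117 / 330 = 3.38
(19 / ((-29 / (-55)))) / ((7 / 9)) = 9405 / 203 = 46.33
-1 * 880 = -880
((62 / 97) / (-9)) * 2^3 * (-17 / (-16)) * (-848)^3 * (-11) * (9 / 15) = -3535011713024 / 1455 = -2429561314.79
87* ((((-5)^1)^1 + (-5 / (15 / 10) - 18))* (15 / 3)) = -11455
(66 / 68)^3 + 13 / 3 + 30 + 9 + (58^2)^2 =1334355893683 / 117912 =11316540.25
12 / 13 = 0.92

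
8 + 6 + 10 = 24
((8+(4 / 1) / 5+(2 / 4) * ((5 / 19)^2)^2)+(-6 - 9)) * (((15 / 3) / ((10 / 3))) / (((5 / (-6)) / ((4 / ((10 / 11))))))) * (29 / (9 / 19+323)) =23188426767 / 5269426750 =4.40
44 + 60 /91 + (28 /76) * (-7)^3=-141275 /1729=-81.71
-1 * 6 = -6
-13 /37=-0.35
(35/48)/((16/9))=105/256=0.41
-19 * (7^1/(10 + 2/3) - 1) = 209/32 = 6.53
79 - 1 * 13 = 66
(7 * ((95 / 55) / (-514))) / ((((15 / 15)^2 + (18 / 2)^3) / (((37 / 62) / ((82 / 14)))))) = -0.00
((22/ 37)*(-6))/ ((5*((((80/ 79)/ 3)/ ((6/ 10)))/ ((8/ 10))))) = -23463/ 23125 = -1.01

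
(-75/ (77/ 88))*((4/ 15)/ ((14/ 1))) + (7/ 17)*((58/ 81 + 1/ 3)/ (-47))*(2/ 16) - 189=-284491211/ 1492344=-190.63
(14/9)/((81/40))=0.77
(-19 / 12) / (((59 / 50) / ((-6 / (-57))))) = -25 / 177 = -0.14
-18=-18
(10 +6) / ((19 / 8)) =128 / 19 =6.74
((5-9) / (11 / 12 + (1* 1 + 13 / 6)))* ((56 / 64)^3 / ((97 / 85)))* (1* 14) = -12495 / 1552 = -8.05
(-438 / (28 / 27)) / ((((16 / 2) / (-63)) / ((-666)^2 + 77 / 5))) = 118027695969 / 80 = 1475346199.61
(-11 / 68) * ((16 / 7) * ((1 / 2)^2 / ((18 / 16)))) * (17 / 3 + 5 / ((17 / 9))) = -37312 / 54621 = -0.68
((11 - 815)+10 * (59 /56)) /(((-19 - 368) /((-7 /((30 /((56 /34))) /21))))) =-1088633 /65790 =-16.55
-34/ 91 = -0.37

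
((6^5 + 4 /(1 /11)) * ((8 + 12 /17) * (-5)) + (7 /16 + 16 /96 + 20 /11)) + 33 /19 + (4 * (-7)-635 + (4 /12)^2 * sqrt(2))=-3421502291 /10032 + sqrt(2) /9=-341058.68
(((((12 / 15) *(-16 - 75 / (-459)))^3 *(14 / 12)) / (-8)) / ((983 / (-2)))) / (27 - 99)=99576826769 / 11882329394625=0.01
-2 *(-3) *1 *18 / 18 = 6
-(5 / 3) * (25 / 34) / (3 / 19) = -2375 / 306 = -7.76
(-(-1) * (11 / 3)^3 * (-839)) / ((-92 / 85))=94920265 / 2484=38212.67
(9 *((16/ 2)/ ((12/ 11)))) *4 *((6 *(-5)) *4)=-31680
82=82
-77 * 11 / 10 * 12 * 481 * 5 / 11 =-222222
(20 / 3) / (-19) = -20 / 57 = -0.35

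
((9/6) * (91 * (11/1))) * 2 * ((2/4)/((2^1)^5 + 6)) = 3003/76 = 39.51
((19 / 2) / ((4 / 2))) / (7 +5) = 19 / 48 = 0.40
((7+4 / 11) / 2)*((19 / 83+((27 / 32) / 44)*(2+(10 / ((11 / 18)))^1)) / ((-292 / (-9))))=0.07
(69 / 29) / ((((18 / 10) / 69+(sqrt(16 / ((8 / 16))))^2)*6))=2645 / 213614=0.01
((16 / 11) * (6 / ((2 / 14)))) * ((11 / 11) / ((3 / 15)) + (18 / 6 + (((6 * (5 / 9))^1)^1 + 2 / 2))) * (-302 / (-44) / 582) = 312872 / 35211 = 8.89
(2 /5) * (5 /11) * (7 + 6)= 26 /11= 2.36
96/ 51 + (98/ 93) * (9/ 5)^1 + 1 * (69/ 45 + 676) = 1077155/ 1581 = 681.31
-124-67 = -191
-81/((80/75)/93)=-112995/16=-7062.19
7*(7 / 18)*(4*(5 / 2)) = 27.22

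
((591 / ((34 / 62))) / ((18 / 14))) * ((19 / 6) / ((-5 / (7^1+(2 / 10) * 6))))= -33301471 / 7650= -4353.13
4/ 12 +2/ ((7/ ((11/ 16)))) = 89/ 168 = 0.53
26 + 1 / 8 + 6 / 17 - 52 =-3471 / 136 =-25.52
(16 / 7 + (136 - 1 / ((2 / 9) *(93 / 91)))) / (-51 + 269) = 58105 / 94612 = 0.61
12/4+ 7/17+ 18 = 21.41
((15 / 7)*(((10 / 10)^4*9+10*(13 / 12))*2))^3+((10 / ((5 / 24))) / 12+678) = 614807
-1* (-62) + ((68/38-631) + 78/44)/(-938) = 3510211/56012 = 62.67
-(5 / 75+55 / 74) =-0.81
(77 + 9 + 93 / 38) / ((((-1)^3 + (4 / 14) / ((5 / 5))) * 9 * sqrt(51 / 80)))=-47054 * sqrt(255) / 43605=-17.23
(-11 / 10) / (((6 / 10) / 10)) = -55 / 3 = -18.33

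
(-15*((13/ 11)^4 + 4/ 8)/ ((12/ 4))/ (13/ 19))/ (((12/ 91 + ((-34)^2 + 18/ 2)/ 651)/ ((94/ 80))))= -5959845387/ 544176688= -10.95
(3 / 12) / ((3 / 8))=2 / 3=0.67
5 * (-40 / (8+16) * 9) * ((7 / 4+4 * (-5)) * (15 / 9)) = 9125 / 4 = 2281.25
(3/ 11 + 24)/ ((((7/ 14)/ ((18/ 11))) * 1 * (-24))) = -801/ 242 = -3.31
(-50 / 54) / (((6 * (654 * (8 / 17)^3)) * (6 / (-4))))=122825 / 81368064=0.00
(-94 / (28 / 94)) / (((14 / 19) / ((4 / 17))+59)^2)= -3189796 / 39020247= -0.08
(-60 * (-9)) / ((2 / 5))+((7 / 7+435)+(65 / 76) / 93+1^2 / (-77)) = 972003433 / 544236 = 1786.00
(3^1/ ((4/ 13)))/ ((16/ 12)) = 117/ 16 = 7.31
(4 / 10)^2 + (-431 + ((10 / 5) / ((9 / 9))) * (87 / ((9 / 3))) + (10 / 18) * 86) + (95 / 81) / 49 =-32251924 / 99225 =-325.04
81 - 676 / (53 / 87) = -54519 / 53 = -1028.66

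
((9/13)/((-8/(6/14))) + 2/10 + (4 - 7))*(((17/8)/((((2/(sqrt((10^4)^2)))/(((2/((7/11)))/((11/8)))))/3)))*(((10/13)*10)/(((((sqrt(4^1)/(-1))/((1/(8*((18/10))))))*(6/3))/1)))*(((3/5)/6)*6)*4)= 66250.68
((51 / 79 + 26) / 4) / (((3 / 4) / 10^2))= 210500 / 237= 888.19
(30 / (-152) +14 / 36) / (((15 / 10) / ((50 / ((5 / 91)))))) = 59605 / 513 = 116.19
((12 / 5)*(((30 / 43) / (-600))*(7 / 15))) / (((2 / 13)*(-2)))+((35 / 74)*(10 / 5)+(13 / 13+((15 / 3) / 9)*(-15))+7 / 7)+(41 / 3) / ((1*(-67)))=-297785911 / 53298500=-5.59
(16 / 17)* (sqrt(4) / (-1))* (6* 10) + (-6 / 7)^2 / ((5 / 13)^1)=-462444 / 4165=-111.03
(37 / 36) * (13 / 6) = 481 / 216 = 2.23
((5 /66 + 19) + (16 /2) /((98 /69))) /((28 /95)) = 7591165 /90552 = 83.83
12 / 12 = 1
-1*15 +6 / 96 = -239 / 16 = -14.94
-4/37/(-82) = 2/1517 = 0.00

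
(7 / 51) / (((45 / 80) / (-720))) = -8960 / 51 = -175.69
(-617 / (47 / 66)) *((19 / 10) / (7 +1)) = -386859 / 1880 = -205.78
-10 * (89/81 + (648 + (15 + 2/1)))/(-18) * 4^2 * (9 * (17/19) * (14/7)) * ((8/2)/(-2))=-293509760/1539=-190714.59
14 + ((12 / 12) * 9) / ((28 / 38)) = 367 / 14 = 26.21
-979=-979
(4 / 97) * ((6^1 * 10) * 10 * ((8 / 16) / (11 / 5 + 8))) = 2000 / 1649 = 1.21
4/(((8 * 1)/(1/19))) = 1/38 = 0.03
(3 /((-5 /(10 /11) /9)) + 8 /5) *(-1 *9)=1638 /55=29.78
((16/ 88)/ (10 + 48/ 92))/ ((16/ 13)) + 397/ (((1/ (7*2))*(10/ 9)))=532635751/ 106480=5002.21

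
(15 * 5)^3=421875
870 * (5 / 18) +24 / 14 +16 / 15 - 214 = 30.45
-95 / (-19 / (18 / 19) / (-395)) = -1871.05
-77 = -77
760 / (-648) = -95 / 81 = -1.17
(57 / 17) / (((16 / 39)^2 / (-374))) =-953667 / 128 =-7450.52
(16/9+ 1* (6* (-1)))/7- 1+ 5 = 214/63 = 3.40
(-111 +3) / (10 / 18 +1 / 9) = -162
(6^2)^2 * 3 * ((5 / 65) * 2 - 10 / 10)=-42768 / 13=-3289.85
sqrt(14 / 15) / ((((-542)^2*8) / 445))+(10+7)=89*sqrt(210) / 7050336+17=17.00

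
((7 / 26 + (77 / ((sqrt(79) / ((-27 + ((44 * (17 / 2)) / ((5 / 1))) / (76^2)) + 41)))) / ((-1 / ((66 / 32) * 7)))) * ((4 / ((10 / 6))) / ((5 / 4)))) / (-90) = -28 / 4875 + 1199715363 * sqrt(79) / 285190000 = 37.38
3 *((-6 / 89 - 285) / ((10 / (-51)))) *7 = 27172341 / 890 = 30530.72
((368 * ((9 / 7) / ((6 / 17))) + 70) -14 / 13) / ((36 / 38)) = 1218508 / 819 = 1487.80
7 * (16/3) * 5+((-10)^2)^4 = 300000560/3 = 100000186.67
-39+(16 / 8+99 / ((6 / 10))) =128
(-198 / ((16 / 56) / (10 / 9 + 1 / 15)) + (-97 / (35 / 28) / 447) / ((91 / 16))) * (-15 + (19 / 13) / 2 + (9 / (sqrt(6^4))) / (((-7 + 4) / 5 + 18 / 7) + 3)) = 610216047611 / 52577928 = 11605.94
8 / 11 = 0.73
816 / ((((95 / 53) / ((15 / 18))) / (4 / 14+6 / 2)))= 1246.50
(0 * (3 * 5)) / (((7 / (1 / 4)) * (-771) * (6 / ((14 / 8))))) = 0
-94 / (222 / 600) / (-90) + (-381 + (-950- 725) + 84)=-655736 / 333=-1969.18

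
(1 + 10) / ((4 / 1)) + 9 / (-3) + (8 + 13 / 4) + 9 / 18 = 23 / 2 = 11.50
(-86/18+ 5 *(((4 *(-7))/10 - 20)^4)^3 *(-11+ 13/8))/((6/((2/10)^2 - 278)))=112993719501335071728235452851/2636718750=42853914359024856833.23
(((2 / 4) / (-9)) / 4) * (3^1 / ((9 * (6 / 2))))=-1 / 648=-0.00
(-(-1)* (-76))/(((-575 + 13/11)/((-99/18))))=-2299/3156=-0.73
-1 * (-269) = 269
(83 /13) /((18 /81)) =747 /26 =28.73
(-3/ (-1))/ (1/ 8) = 24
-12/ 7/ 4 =-0.43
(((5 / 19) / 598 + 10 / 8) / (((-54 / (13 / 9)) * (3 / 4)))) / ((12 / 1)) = -28415 / 7645752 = -0.00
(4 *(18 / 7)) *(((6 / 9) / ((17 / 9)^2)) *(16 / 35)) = 62208 / 70805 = 0.88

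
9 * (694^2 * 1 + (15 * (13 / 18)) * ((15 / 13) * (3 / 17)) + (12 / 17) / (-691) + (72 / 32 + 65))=203709383217 / 46988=4335349.09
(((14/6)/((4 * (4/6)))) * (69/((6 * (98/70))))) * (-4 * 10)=-287.50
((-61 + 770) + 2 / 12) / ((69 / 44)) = 4070 / 9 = 452.22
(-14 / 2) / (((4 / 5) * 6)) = -35 / 24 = -1.46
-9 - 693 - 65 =-767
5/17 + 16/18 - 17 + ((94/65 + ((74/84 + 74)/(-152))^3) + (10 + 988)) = 282761005236299927/287502028369920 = 983.51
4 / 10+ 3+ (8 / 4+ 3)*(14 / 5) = 87 / 5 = 17.40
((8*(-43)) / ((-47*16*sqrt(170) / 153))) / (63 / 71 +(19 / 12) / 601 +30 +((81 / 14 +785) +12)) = 346787217*sqrt(170) / 702226311215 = 0.01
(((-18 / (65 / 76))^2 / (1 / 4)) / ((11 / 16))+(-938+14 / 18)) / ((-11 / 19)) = -13032548381 / 4601025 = -2832.53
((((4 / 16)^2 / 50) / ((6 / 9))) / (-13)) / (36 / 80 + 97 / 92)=-69 / 719680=-0.00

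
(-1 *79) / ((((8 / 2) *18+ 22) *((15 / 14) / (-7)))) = 3871 / 705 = 5.49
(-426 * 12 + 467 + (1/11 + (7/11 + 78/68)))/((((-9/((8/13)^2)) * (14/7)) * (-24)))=-1157686/284427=-4.07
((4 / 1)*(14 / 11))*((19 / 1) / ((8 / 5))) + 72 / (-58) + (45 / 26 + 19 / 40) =10188173 / 165880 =61.42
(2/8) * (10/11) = 0.23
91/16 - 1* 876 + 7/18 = -125269/144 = -869.92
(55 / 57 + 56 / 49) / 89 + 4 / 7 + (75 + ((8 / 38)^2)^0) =76.60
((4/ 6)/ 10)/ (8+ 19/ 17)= 17/ 2325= 0.01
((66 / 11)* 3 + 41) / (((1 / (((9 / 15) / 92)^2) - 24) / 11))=5841 / 211384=0.03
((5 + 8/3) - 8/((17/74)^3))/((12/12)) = -9612377/14739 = -652.17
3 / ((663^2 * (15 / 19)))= 19 / 2197845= 0.00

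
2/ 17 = 0.12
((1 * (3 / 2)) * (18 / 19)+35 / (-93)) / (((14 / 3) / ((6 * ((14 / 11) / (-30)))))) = -1846 / 32395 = -0.06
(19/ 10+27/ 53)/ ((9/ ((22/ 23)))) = 14047/ 54855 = 0.26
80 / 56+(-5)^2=185 / 7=26.43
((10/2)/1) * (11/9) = 55/9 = 6.11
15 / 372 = 5 / 124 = 0.04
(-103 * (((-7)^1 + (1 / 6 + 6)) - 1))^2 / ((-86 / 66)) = -14120579 / 516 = -27365.46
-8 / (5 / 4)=-6.40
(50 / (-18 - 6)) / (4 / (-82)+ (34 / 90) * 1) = -15375 / 2428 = -6.33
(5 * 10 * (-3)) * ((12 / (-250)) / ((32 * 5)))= 9 / 200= 0.04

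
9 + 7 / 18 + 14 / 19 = 3463 / 342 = 10.13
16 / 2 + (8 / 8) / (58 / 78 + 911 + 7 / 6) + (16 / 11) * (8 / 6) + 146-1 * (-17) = 406380923 / 2349831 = 172.94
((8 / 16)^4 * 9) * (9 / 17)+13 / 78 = 379 / 816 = 0.46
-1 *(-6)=6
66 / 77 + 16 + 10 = 188 / 7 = 26.86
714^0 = 1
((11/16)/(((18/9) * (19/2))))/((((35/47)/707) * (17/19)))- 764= -986823/1360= -725.61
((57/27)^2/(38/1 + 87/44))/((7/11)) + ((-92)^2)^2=71449666958212/997353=71639296.18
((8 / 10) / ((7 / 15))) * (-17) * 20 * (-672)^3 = 176876421120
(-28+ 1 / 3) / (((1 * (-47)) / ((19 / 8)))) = 1577 / 1128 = 1.40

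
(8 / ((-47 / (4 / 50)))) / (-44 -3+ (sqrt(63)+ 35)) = 16*sqrt(7) / 31725+ 64 / 31725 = 0.00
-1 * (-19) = 19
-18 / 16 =-9 / 8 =-1.12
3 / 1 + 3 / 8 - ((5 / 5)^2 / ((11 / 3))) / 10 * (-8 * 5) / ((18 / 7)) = 1003 / 264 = 3.80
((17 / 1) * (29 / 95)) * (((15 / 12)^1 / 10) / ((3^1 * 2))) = 493 / 4560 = 0.11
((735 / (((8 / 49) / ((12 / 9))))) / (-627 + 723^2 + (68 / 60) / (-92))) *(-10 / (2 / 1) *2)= -82834500 / 720500743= -0.11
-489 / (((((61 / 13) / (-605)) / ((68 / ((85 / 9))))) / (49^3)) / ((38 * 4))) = 495190050971616 / 61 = 8117869688059.28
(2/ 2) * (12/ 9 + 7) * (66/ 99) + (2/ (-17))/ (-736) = 312809/ 56304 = 5.56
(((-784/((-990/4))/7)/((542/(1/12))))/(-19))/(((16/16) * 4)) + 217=1659239498/7646265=217.00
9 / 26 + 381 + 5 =10045 / 26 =386.35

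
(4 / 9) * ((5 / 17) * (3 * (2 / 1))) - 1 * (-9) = 499 / 51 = 9.78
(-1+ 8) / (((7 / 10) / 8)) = 80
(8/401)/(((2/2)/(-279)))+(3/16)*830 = 481389/3208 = 150.06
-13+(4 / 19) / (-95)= -23469 / 1805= -13.00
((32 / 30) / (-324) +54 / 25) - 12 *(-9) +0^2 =669202 / 6075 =110.16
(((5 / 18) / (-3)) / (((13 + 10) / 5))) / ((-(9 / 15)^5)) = 78125 / 301806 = 0.26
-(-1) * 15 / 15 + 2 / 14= 8 / 7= 1.14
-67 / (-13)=67 / 13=5.15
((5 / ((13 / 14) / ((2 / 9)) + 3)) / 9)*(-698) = -97720 / 1809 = -54.02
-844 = -844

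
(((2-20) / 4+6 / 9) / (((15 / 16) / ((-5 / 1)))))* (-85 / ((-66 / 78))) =203320 / 99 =2053.74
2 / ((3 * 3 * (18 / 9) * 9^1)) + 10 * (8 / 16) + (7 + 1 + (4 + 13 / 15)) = 7241 / 405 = 17.88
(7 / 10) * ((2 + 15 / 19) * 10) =19.53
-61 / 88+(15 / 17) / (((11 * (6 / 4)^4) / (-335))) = -242399 / 40392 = -6.00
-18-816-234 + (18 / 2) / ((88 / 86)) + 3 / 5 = -232893 / 220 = -1058.60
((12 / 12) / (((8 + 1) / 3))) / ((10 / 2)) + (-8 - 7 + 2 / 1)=-194 / 15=-12.93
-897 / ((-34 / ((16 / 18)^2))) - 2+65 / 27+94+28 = 65753 / 459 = 143.25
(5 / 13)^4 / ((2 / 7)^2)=30625 / 114244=0.27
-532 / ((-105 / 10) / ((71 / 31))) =10792 / 93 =116.04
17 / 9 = 1.89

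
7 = 7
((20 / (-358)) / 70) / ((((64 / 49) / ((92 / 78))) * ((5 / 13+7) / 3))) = -161 / 549888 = -0.00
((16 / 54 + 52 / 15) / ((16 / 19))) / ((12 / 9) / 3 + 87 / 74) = 89281 / 32370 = 2.76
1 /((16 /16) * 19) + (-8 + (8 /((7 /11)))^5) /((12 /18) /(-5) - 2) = -187999638137 /1277332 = -147181.50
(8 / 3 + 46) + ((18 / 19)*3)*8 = 4070 / 57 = 71.40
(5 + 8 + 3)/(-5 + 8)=16/3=5.33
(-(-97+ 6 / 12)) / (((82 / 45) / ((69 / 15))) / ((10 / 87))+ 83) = 66585 / 59648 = 1.12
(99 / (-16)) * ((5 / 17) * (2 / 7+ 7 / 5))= -5841 / 1904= -3.07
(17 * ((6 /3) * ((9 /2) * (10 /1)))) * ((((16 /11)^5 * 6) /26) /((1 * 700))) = 240648192 /73278205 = 3.28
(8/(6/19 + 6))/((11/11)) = 19/15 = 1.27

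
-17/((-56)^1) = 17/56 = 0.30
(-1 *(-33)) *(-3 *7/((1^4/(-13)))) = 9009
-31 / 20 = -1.55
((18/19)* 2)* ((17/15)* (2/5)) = 408/475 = 0.86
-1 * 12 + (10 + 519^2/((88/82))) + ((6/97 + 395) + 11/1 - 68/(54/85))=28957942771/115236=251292.50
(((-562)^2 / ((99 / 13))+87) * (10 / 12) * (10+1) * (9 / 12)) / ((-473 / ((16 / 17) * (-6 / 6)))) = 41145850 / 72369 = 568.56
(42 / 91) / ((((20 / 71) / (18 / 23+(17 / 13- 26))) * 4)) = -1522737 / 155480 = -9.79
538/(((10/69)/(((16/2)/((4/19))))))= 705318/5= 141063.60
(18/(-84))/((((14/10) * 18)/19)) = -95/588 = -0.16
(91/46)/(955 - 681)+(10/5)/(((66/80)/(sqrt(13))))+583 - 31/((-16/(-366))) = -3179177/25208+80 * sqrt(13)/33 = -117.38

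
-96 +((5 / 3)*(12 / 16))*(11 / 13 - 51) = -2063 / 13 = -158.69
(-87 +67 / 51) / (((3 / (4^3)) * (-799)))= 279680 / 122247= 2.29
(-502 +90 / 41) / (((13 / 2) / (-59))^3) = 33669011744 / 90077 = 373780.34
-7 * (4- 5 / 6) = -133 / 6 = -22.17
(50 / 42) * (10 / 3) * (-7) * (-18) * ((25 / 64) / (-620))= -625 / 1984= -0.32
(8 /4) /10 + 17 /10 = 19 /10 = 1.90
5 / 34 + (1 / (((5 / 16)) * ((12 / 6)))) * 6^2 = 9817 / 170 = 57.75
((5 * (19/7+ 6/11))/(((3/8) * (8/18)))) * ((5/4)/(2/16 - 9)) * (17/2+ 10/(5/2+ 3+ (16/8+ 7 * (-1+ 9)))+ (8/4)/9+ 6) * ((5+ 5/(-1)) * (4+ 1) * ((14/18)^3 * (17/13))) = 0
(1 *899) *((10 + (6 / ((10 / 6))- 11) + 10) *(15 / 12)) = 56637 / 4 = 14159.25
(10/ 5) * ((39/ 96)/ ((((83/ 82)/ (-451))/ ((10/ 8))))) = -1201915/ 2656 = -452.53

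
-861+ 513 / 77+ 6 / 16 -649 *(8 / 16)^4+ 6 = -1094663 / 1232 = -888.53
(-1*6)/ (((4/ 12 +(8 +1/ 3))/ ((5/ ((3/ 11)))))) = -165/ 13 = -12.69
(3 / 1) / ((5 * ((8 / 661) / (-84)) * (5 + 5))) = -41643 / 100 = -416.43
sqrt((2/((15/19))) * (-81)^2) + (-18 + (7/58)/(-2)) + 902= 27 * sqrt(570)/5 + 102537/116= 1012.86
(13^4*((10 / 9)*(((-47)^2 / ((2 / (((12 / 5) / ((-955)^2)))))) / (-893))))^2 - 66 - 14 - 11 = -245897250344583851 / 2702484412430625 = -90.99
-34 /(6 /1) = -17 /3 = -5.67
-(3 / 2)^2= -9 / 4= -2.25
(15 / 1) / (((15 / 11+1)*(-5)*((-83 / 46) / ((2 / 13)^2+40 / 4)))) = 1285746 / 182351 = 7.05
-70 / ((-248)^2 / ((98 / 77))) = -245 / 169136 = -0.00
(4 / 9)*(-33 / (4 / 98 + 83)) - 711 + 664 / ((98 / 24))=-328119941 / 598143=-548.56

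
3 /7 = 0.43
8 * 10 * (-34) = -2720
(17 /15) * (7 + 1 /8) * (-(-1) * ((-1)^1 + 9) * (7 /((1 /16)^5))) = 474166067.20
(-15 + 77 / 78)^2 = 1194649 / 6084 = 196.36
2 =2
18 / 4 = 9 / 2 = 4.50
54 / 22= 27 / 11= 2.45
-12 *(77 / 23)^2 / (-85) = 71148 / 44965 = 1.58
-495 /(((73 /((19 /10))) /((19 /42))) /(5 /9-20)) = 113.33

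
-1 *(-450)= 450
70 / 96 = 35 / 48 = 0.73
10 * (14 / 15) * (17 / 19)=476 / 57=8.35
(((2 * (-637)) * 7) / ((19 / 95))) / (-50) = 4459 / 5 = 891.80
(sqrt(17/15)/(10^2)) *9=3 *sqrt(255)/500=0.10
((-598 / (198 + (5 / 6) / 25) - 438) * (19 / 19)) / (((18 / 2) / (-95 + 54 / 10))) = 10032512 / 2285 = 4390.60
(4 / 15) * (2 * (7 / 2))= 28 / 15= 1.87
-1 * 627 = -627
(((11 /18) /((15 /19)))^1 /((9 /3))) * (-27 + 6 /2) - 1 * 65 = -9611 /135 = -71.19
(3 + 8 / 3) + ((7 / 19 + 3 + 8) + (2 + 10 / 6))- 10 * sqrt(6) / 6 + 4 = 1408 / 57- 5 * sqrt(6) / 3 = 20.62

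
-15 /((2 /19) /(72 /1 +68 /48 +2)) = -85975 /8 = -10746.88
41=41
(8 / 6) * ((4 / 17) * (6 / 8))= 4 / 17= 0.24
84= 84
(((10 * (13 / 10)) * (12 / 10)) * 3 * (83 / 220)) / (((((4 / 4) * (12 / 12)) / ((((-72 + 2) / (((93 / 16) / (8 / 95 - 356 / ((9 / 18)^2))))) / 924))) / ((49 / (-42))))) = -2043418832 / 5345175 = -382.29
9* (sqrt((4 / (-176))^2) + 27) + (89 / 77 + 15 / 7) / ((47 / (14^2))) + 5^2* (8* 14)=6321795 / 2068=3056.96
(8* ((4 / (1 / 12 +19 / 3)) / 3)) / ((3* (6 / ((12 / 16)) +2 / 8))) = 512 / 7623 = 0.07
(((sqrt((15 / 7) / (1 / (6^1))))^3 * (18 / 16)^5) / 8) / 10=1.04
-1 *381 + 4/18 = -3427/9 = -380.78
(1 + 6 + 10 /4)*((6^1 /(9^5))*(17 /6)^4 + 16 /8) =486261091 /25509168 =19.06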